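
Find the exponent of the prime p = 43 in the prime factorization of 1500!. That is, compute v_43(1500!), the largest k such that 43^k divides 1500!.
v_43(1500!) = 34

Legendre's formula: v_p(n!) = Σ_{k ≥ 1} ⌊n / p^k⌋. For p = 43, n = 1500, the terms are:
  ⌊1500/43^1⌋ = ⌊1500/43⌋ = 34
(the next term ⌊1500/43^2⌋ = 0, terminating the sum). Summing: v_43(1500!) = 34 = 34.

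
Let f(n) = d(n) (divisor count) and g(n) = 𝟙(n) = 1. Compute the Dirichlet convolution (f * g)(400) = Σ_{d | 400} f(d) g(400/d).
(d * 𝟙)(400) = 90

Divisors of 400: [1, 2, 4, 5, 8, 10, 16, 20, 25, 40, 50, 80, 100, 200, 400]. For each d | 400:
  d = 1: d(1) · 𝟙(400/1) = 1 · 1 = 1
  d = 2: d(2) · 𝟙(400/2) = 2 · 1 = 2
  d = 4: d(4) · 𝟙(400/4) = 3 · 1 = 3
  d = 5: d(5) · 𝟙(400/5) = 2 · 1 = 2
  d = 8: d(8) · 𝟙(400/8) = 4 · 1 = 4
  d = 10: d(10) · 𝟙(400/10) = 4 · 1 = 4
  d = 16: d(16) · 𝟙(400/16) = 5 · 1 = 5
  d = 20: d(20) · 𝟙(400/20) = 6 · 1 = 6
  d = 25: d(25) · 𝟙(400/25) = 3 · 1 = 3
  d = 40: d(40) · 𝟙(400/40) = 8 · 1 = 8
  d = 50: d(50) · 𝟙(400/50) = 6 · 1 = 6
  d = 80: d(80) · 𝟙(400/80) = 10 · 1 = 10
  d = 100: d(100) · 𝟙(400/100) = 9 · 1 = 9
  d = 200: d(200) · 𝟙(400/200) = 12 · 1 = 12
  d = 400: d(400) · 𝟙(400/400) = 15 · 1 = 15
Summing: (d * 𝟙)(400) = 1 + 2 + 3 + 2 + 4 + 4 + 5 + 6 + 3 + 8 + 6 + 10 + 9 + 12 + 15 = 90.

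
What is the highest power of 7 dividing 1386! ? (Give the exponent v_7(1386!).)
v_7(1386!) = 230

Legendre's formula: v_p(n!) = Σ_{k ≥ 1} ⌊n / p^k⌋. For p = 7, n = 1386, the terms are:
  ⌊1386/7^1⌋ = ⌊1386/7⌋ = 198
  ⌊1386/7^2⌋ = ⌊1386/49⌋ = 28
  ⌊1386/7^3⌋ = ⌊1386/343⌋ = 4
(the next term ⌊1386/7^4⌋ = 0, terminating the sum). Summing: v_7(1386!) = 198 + 28 + 4 = 230.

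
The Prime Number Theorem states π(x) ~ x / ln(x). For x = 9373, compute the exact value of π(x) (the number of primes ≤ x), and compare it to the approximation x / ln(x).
π(9373) = 1159;  x/ln(x) ≈ 1024.87;  relative error ≈ 11.57%.

Directly count primes up to 9373: π(9373) = 1159. The PNT approximation gives 9373/ln(9373) ≈ 9373/9.14559 ≈ 1024.87. Relative error (π(x) − x/ln(x)) / π(x) ≈ 11.57%; the approximation is known to undercount slightly (Li(x) is a better estimate).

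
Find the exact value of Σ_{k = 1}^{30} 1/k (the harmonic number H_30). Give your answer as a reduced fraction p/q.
H_30 = 9304682830147/2329089562800

Direct summation: H_30 = 1 + 1/2 + ... + 1/30. The least common denominator is lcm(1, ..., 30) = 2329089562800; over this denominator the numerator is 2329089562800 + 1164544781400 + 776363187600 + 582272390700 + 465817912560 + 388181593800 + 332727080400 + 291136195350 + 258787729200 + 232908956280 + 211735414800 + 194090796900 + 179160735600 + 166363540200 + 155272637520 + 145568097675 + 137005268400 + 129393864600 + 122583661200 + 116454478140 + 110909026800 + 105867707400 + 101264763600 + 97045398450 + 93163582512 + 89580367800 + 86262576400 + 83181770100 + 80313433200 + 77636318760 = 9304682830147, so H_30 = 9304682830147/2329089562800 (already in lowest terms) ≈ 3.99499. (The PNT-adjacent estimate ln(30) + γ ≈ 3.97841 matches within O(1/n).)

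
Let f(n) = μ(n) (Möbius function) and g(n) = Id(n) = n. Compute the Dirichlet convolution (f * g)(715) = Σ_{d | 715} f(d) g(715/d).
(μ * Id)(715) = 480

Divisors of 715: [1, 5, 11, 13, 55, 65, 143, 715]. For each d | 715:
  d = 1: μ(1) · Id(715/1) = 1 · 715 = 715
  d = 5: μ(5) · Id(715/5) = -1 · 143 = -143
  d = 11: μ(11) · Id(715/11) = -1 · 65 = -65
  d = 13: μ(13) · Id(715/13) = -1 · 55 = -55
  d = 55: μ(55) · Id(715/55) = 1 · 13 = 13
  d = 65: μ(65) · Id(715/65) = 1 · 11 = 11
  d = 143: μ(143) · Id(715/143) = 1 · 5 = 5
  d = 715: μ(715) · Id(715/715) = -1 · 1 = -1
Summing: (μ * Id)(715) = 715 + -143 + -65 + -55 + 13 + 11 + 5 + -1 = 480.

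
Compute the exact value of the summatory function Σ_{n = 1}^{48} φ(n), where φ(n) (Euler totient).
Σ_{n ≤ 48} φ(n) = 712

Compute φ(n) for each 1 ≤ n ≤ 48: φ(1) = 1, φ(2) = 1, φ(3) = 2, φ(4) = 2, φ(5) = 4, φ(6) = 2, φ(7) = 6, φ(8) = 4, φ(9) = 6, φ(10) = 4, φ(11) = 10, φ(12) = 4, φ(13) = 12, φ(14) = 6, φ(15) = 8, φ(16) = 8, φ(17) = 16, φ(18) = 6, φ(19) = 18, φ(20) = 8, φ(21) = 12, φ(22) = 10, φ(23) = 22, φ(24) = 8, φ(25) = 20, φ(26) = 12, φ(27) = 18, φ(28) = 12, φ(29) = 28, φ(30) = 8, φ(31) = 30, φ(32) = 16, φ(33) = 20, φ(34) = 16, φ(35) = 24, φ(36) = 12, φ(37) = 36, φ(38) = 18, φ(39) = 24, φ(40) = 16, φ(41) = 40, φ(42) = 12, φ(43) = 42, φ(44) = 20, φ(45) = 24, φ(46) = 22, φ(47) = 46, φ(48) = 16. Summing all 48 values: 712. (Average order: Σ_{n ≤ x} φ(n) ~ (3/π²) x². For x = 48, (3/π²)·48² ≈ 700.33.)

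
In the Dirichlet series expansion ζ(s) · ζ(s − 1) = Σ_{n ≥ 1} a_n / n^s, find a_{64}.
σ(64) = 127

In the product (Σ m^0/m^s)(Σ k / k^s) = Σ (Σ_{d | n} d) / n^s, the coefficient of 1/n^s is σ(n) = Σ_{d | n} d. For n = 64, divisors are [1, 2, 4, 8, 16, 32, 64]; summing: σ(64) = 127.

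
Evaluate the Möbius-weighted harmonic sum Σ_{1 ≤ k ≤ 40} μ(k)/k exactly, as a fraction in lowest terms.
Σ μ(k)/k = 124873406579/2473579378270

Values of μ(k) for 1 ≤ k ≤ 40: μ(1) = 1, μ(2) = -1, μ(3) = -1, μ(5) = -1, μ(6) = 1, μ(7) = -1, μ(10) = 1, μ(11) = -1, μ(13) = -1, μ(14) = 1, μ(15) = 1, μ(17) = -1, μ(19) = -1, μ(21) = 1, μ(22) = 1, μ(23) = -1, μ(26) = 1, μ(29) = -1, μ(30) = -1, μ(31) = -1, μ(33) = 1, μ(34) = 1, μ(35) = 1, μ(37) = -1, μ(38) = 1, μ(39) = 1, with μ = 0 on non-squarefree integers. Summing μ(k)/k for k where μ(k) ≠ 0 gives 124873406579/2473579378270 ≈ 0.0505. (PNT ⟺ this sum → 0 as n → ∞.)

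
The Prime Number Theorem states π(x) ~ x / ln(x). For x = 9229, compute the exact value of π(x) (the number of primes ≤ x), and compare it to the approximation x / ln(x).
π(9229) = 1144;  x/ln(x) ≈ 1010.83;  relative error ≈ 11.64%.

Directly count primes up to 9229: π(9229) = 1144. The PNT approximation gives 9229/ln(9229) ≈ 9229/9.13011 ≈ 1010.83. Relative error (π(x) − x/ln(x)) / π(x) ≈ 11.64%; the approximation is known to undercount slightly (Li(x) is a better estimate).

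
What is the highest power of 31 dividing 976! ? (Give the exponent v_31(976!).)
v_31(976!) = 32

Legendre's formula: v_p(n!) = Σ_{k ≥ 1} ⌊n / p^k⌋. For p = 31, n = 976, the terms are:
  ⌊976/31^1⌋ = ⌊976/31⌋ = 31
  ⌊976/31^2⌋ = ⌊976/961⌋ = 1
(the next term ⌊976/31^3⌋ = 0, terminating the sum). Summing: v_31(976!) = 31 + 1 = 32.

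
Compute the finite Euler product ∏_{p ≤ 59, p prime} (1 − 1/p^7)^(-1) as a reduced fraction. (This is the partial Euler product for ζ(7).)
∏ = 145407059379393285269181452419687310347602398979581075974734478987181892589053844607888795468835887382779522050906080825625/144203067965746582750691857384851942255360663037608491313154525739662897676808972307273664258644815191681654724165946048512

The primes p ≤ 59 are [2, 3, 5, 7, 11, 13, 17, 19, 23, 29, 31, 37, 41, 43, 47, 53, 59]. For each prime, (1 − 1/p^7)^(-1) = p^7 / (p^7 − 1). The product is (1 − 1/2^7)^(-1), (1 − 1/3^7)^(-1), (1 − 1/5^7)^(-1), (1 − 1/7^7)^(-1), (1 − 1/11^7)^(-1), (1 − 1/13^7)^(-1), (1 − 1/17^7)^(-1), (1 − 1/19^7)^(-1), (1 − 1/23^7)^(-1), (1 − 1/29^7)^(-1), (1 − 1/31^7)^(-1), (1 − 1/37^7)^(-1), (1 − 1/41^7)^(-1), (1 − 1/43^7)^(-1), (1 − 1/47^7)^(-1), (1 − 1/53^7)^(-1), (1 − 1/59^7)^(-1) = ∏ p^7 / (p^7 − 1) = 145407059379393285269181452419687310347602398979581075974734478987181892589053844607888795468835887382779522050906080825625/144203067965746582750691857384851942255360663037608491313154525739662897676808972307273664258644815191681654724165946048512.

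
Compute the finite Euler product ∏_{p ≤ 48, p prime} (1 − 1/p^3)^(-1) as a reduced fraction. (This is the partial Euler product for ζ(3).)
∏ = 1417934272824755236225375034446860319/1179638474528270622029363943840940032

The primes p ≤ 48 are [2, 3, 5, 7, 11, 13, 17, 19, 23, 29, 31, 37, 41, 43, 47]. For each prime, (1 − 1/p^3)^(-1) = p^3 / (p^3 − 1). The product is (1 − 1/2^3)^(-1), (1 − 1/3^3)^(-1), (1 − 1/5^3)^(-1), (1 − 1/7^3)^(-1), (1 − 1/11^3)^(-1), (1 − 1/13^3)^(-1), (1 − 1/17^3)^(-1), (1 − 1/19^3)^(-1), (1 − 1/23^3)^(-1), (1 − 1/29^3)^(-1), (1 − 1/31^3)^(-1), (1 − 1/37^3)^(-1), (1 − 1/41^3)^(-1), (1 − 1/43^3)^(-1), (1 − 1/47^3)^(-1) = ∏ p^3 / (p^3 − 1) = 1417934272824755236225375034446860319/1179638474528270622029363943840940032.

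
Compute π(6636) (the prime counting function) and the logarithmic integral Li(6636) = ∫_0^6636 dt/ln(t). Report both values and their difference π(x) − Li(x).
π(6636) = 855;  Li(6636) ≈ 873.09;  π(x) − Li(x) ≈ -18.09.

Direct count of primes ≤ 6636 gives π(6636) = 855. Numerical evaluation of the logarithmic integral gives Li(6636) ≈ 873.09. The difference π(x) − Li(x) ≈ -18.09 is typically negative for small/moderate x (Li(x) overestimates), though Littlewood's theorem shows this sign changes infinitely often.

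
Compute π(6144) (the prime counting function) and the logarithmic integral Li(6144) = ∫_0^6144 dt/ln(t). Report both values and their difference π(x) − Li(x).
π(6144) = 801;  Li(6144) ≈ 816.94;  π(x) − Li(x) ≈ -15.94.

Direct count of primes ≤ 6144 gives π(6144) = 801. Numerical evaluation of the logarithmic integral gives Li(6144) ≈ 816.94. The difference π(x) − Li(x) ≈ -15.94 is typically negative for small/moderate x (Li(x) overestimates), though Littlewood's theorem shows this sign changes infinitely often.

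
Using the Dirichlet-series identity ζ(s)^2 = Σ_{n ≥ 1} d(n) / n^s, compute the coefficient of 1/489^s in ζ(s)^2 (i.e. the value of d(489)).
d(489) = 4

ζ(s)^2 = (Σ 1/m^s)(Σ 1/k^s). The coefficient of 1/n^s in the product is the number of ordered pairs (m, k) with mk = n, which equals d(n). For n = 489, divisors are [1, 3, 163, 489], so d(489) = 4.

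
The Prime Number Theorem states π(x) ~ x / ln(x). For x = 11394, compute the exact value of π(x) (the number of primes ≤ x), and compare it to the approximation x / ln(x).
π(11394) = 1375;  x/ln(x) ≈ 1219.80;  relative error ≈ 11.29%.

Directly count primes up to 11394: π(11394) = 1375. The PNT approximation gives 11394/ln(11394) ≈ 11394/9.34084 ≈ 1219.80. Relative error (π(x) − x/ln(x)) / π(x) ≈ 11.29%; the approximation is known to undercount slightly (Li(x) is a better estimate).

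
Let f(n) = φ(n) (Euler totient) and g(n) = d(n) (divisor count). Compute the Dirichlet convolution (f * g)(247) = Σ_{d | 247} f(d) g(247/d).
(φ * d)(247) = 280

Divisors of 247: [1, 13, 19, 247]. For each d | 247:
  d = 1: φ(1) · d(247/1) = 1 · 4 = 4
  d = 13: φ(13) · d(247/13) = 12 · 2 = 24
  d = 19: φ(19) · d(247/19) = 18 · 2 = 36
  d = 247: φ(247) · d(247/247) = 216 · 1 = 216
Summing: (φ * d)(247) = 4 + 24 + 36 + 216 = 280.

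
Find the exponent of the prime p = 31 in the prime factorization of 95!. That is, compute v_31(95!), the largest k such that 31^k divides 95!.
v_31(95!) = 3

Legendre's formula: v_p(n!) = Σ_{k ≥ 1} ⌊n / p^k⌋. For p = 31, n = 95, the terms are:
  ⌊95/31^1⌋ = ⌊95/31⌋ = 3
(the next term ⌊95/31^2⌋ = 0, terminating the sum). Summing: v_31(95!) = 3 = 3.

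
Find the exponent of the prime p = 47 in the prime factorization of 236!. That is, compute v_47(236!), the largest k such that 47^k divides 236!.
v_47(236!) = 5

Legendre's formula: v_p(n!) = Σ_{k ≥ 1} ⌊n / p^k⌋. For p = 47, n = 236, the terms are:
  ⌊236/47^1⌋ = ⌊236/47⌋ = 5
(the next term ⌊236/47^2⌋ = 0, terminating the sum). Summing: v_47(236!) = 5 = 5.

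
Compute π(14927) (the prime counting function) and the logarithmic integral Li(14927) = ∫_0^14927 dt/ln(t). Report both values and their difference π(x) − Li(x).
π(14927) = 1747;  Li(14927) ≈ 1769.03;  π(x) − Li(x) ≈ -22.03.

Direct count of primes ≤ 14927 gives π(14927) = 1747. Numerical evaluation of the logarithmic integral gives Li(14927) ≈ 1769.03. The difference π(x) − Li(x) ≈ -22.03 is typically negative for small/moderate x (Li(x) overestimates), though Littlewood's theorem shows this sign changes infinitely often.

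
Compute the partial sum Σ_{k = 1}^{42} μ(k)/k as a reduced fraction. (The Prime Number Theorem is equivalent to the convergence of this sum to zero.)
Σ μ(k)/k = 347318490451/152125131763605

Values of μ(k) for 1 ≤ k ≤ 42: μ(1) = 1, μ(2) = -1, μ(3) = -1, μ(5) = -1, μ(6) = 1, μ(7) = -1, μ(10) = 1, μ(11) = -1, μ(13) = -1, μ(14) = 1, μ(15) = 1, μ(17) = -1, μ(19) = -1, μ(21) = 1, μ(22) = 1, μ(23) = -1, μ(26) = 1, μ(29) = -1, μ(30) = -1, μ(31) = -1, μ(33) = 1, μ(34) = 1, μ(35) = 1, μ(37) = -1, μ(38) = 1, μ(39) = 1, μ(41) = -1, μ(42) = -1, with μ = 0 on non-squarefree integers. Summing μ(k)/k for k where μ(k) ≠ 0 gives 347318490451/152125131763605 ≈ 0.0023. (PNT ⟺ this sum → 0 as n → ∞.)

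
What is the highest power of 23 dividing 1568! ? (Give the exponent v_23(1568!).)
v_23(1568!) = 70

Legendre's formula: v_p(n!) = Σ_{k ≥ 1} ⌊n / p^k⌋. For p = 23, n = 1568, the terms are:
  ⌊1568/23^1⌋ = ⌊1568/23⌋ = 68
  ⌊1568/23^2⌋ = ⌊1568/529⌋ = 2
(the next term ⌊1568/23^3⌋ = 0, terminating the sum). Summing: v_23(1568!) = 68 + 2 = 70.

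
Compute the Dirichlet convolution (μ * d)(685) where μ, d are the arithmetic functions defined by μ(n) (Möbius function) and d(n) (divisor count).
(μ * d)(685) = 1

Divisors of 685: [1, 5, 137, 685]. For each d | 685:
  d = 1: μ(1) · d(685/1) = 1 · 4 = 4
  d = 5: μ(5) · d(685/5) = -1 · 2 = -2
  d = 137: μ(137) · d(685/137) = -1 · 2 = -2
  d = 685: μ(685) · d(685/685) = 1 · 1 = 1
Summing: (μ * d)(685) = 4 + -2 + -2 + 1 = 1.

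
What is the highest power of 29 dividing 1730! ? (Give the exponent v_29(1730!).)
v_29(1730!) = 61

Legendre's formula: v_p(n!) = Σ_{k ≥ 1} ⌊n / p^k⌋. For p = 29, n = 1730, the terms are:
  ⌊1730/29^1⌋ = ⌊1730/29⌋ = 59
  ⌊1730/29^2⌋ = ⌊1730/841⌋ = 2
(the next term ⌊1730/29^3⌋ = 0, terminating the sum). Summing: v_29(1730!) = 59 + 2 = 61.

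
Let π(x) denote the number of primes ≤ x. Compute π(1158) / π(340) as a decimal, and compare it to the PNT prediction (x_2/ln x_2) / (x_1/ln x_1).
π(1158)/π(340) = 191/68 ≈ 2.8088;  PNT prediction ≈ 2.8142.

π(340) = 68 and π(1158) = 191, so π(1158)/π(340) ≈ 2.8088. The PNT-predicted ratio is (1158/ln(1158)) / (340/ln(340)) ≈ 2.8142. The two agree to within a few percent, as expected.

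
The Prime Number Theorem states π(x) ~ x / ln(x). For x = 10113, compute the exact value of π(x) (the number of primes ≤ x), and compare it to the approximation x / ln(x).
π(10113) = 1242;  x/ln(x) ≈ 1096.67;  relative error ≈ 11.70%.

Directly count primes up to 10113: π(10113) = 1242. The PNT approximation gives 10113/ln(10113) ≈ 10113/9.22158 ≈ 1096.67. Relative error (π(x) − x/ln(x)) / π(x) ≈ 11.70%; the approximation is known to undercount slightly (Li(x) is a better estimate).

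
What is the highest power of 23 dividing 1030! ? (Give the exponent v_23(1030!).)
v_23(1030!) = 45

Legendre's formula: v_p(n!) = Σ_{k ≥ 1} ⌊n / p^k⌋. For p = 23, n = 1030, the terms are:
  ⌊1030/23^1⌋ = ⌊1030/23⌋ = 44
  ⌊1030/23^2⌋ = ⌊1030/529⌋ = 1
(the next term ⌊1030/23^3⌋ = 0, terminating the sum). Summing: v_23(1030!) = 44 + 1 = 45.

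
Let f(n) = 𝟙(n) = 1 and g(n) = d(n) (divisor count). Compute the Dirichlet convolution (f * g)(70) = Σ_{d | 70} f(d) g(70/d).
(𝟙 * d)(70) = 27

Divisors of 70: [1, 2, 5, 7, 10, 14, 35, 70]. For each d | 70:
  d = 1: 𝟙(1) · d(70/1) = 1 · 8 = 8
  d = 2: 𝟙(2) · d(70/2) = 1 · 4 = 4
  d = 5: 𝟙(5) · d(70/5) = 1 · 4 = 4
  d = 7: 𝟙(7) · d(70/7) = 1 · 4 = 4
  d = 10: 𝟙(10) · d(70/10) = 1 · 2 = 2
  d = 14: 𝟙(14) · d(70/14) = 1 · 2 = 2
  d = 35: 𝟙(35) · d(70/35) = 1 · 2 = 2
  d = 70: 𝟙(70) · d(70/70) = 1 · 1 = 1
Summing: (𝟙 * d)(70) = 8 + 4 + 4 + 4 + 2 + 2 + 2 + 1 = 27.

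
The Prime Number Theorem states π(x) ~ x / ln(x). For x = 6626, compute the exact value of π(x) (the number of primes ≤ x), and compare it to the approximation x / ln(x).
π(6626) = 855;  x/ln(x) ≈ 753.06;  relative error ≈ 11.92%.

Directly count primes up to 6626: π(6626) = 855. The PNT approximation gives 6626/ln(6626) ≈ 6626/8.79876 ≈ 753.06. Relative error (π(x) − x/ln(x)) / π(x) ≈ 11.92%; the approximation is known to undercount slightly (Li(x) is a better estimate).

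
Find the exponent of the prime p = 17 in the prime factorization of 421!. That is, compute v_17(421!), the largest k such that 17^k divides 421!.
v_17(421!) = 25

Legendre's formula: v_p(n!) = Σ_{k ≥ 1} ⌊n / p^k⌋. For p = 17, n = 421, the terms are:
  ⌊421/17^1⌋ = ⌊421/17⌋ = 24
  ⌊421/17^2⌋ = ⌊421/289⌋ = 1
(the next term ⌊421/17^3⌋ = 0, terminating the sum). Summing: v_17(421!) = 24 + 1 = 25.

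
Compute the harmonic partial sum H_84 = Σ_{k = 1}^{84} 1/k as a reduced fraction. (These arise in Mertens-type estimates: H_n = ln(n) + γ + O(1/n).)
H_84 = 3681181948368536301765969745576439759/734184632222154704090370027645633600

Direct summation: H_84 = 1 + 1/2 + ... + 1/84. The least common denominator is lcm(1, ..., 84) = 8076030954443701744994070304101969600; over this denominator the numerator is 8076030954443701744994070304101969600 + 4038015477221850872497035152050984800 + 2692010318147900581664690101367323200 + 2019007738610925436248517576025492400 + 1615206190888740348998814060820393920 + 1346005159073950290832345050683661600 + 1153718707777671677856295757728852800 + 1009503869305462718124258788012746200 + 897336772715966860554896700455774400 + 807603095444370174499407030410196960 + 734184632222154704090370027645633600 + 673002579536975145416172525341830800 + 621233150341823211153390023392459200 + 576859353888835838928147878864426400 + 538402063629580116332938020273464640 + 504751934652731359062129394006373100 + 475060644379041279117298253182468800 + 448668386357983430277448350227887200 + 425054260760194828683898437057998400 + 403801547722185087249703515205098480 + 384572902592557225952098585909617600 + 367092316111077352045185013822816800 + 351131780627987032391046534960955200 + 336501289768487572708086262670915400 + 323041238177748069799762812164078784 + 310616575170911605576695011696229600 + 299112257571988953518298900151924800 + 288429676944417919464073939432213200 + 278483826015300060172209320831102400 + 269201031814790058166469010136732320 + 260517127562700056290131300132321600 + 252375967326365679531064697003186550 + 244728210740718234696790009215211200 + 237530322189520639558649126591234400 + 230743741555534335571259151545770560 + 224334193178991715138724175113943600 + 218271106876856803918758656867620800 + 212527130380097414341949218528999200 + 207077716780607737051130007797486400 + 201900773861092543624851757602549240 + 196976364742529310853513909856145600 + 192286451296278612976049292954808800 + 187814673359155854534745821025627200 + 183546158055538676022592506911408400 + 179467354543193372110979340091154880 + 175565890313993516195523267480477600 + 171830445839227696702001495831956800 + 168250644884243786354043131335457700 + 164816958253953096836613679675550400 + 161520619088874034899881406082039392 + 158353548126347093039099417727489600 + 155308287585455802788347505848114800 + 152377942536673617830076798190603200 + 149556128785994476759149450075962400 + 146836926444430940818074005529126720 + 144214838472208959732036969716106600 + 141684753586731609561299479019332800 + 139241913007650030086104660415551200 + 136881880583791554999899496679694400 + 134600515907395029083234505068366160 + 132393950072847569590066726296753600 + 130258563781350028145065650066160800 + 128190967530852408650699528636539200 + 126187983663182839765532348501593275 + 124246630068364642230678004678491840 + 122364105370359117348395004607605600 + 120537775439458234999911497076148800 + 118765161094760319779324563295617200 + 117043926875995677463682178320318400 + 115371870777767167785629575772885280 + 113746914851319742887240426818337600 + 112167096589495857569362087556971800 + 110630561019776736232795483617835200 + 109135553438428401959379328433810400 + 107680412725916023266587604054692928 + 106263565190048707170974609264499600 + 104883518888879243441481432520804800 + 103538858390303868525565003898743200 + 102228239929667110696127472203822400 + 100950386930546271812425878801274620 + 99704085857329651172766300050641600 + 98488182371264655426756954928072800 + 97301577764381948734868316916891200 + 96143225648139306488024646477404400 = 40493001432053899319425667201340837349, so H_84 = 40493001432053899319425667201340837349/8076030954443701744994070304101969600; reducing by gcd(40493001432053899319425667201340837349, 8076030954443701744994070304101969600) = 11 gives 3681181948368536301765969745576439759/734184632222154704090370027645633600 ≈ 5.01397. (The PNT-adjacent estimate ln(84) + γ ≈ 5.00803 matches within O(1/n).)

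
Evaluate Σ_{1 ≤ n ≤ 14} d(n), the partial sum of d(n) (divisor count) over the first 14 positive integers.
Σ_{n ≤ 14} d(n) = 41

Compute d(n) for each 1 ≤ n ≤ 14: d(1) = 1, d(2) = 2, d(3) = 2, d(4) = 3, d(5) = 2, d(6) = 4, d(7) = 2, d(8) = 4, d(9) = 3, d(10) = 4, d(11) = 2, d(12) = 6, d(13) = 2, d(14) = 4. Summing all 14 values: 41. (Dirichlet's divisor formula: Σ_{n ≤ x} d(n) = x ln(x) + (2γ − 1) x + O(√x). For x = 14, the asymptotic estimate is ≈ 39.11.)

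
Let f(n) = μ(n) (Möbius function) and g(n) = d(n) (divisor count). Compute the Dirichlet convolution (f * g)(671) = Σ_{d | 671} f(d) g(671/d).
(μ * d)(671) = 1

Divisors of 671: [1, 11, 61, 671]. For each d | 671:
  d = 1: μ(1) · d(671/1) = 1 · 4 = 4
  d = 11: μ(11) · d(671/11) = -1 · 2 = -2
  d = 61: μ(61) · d(671/61) = -1 · 2 = -2
  d = 671: μ(671) · d(671/671) = 1 · 1 = 1
Summing: (μ * d)(671) = 4 + -2 + -2 + 1 = 1.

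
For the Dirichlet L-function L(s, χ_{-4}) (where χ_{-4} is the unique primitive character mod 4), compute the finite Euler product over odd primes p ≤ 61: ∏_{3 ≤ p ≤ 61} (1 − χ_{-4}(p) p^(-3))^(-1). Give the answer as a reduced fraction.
∏ = 126115667482028600084463789626710364805572778792731/130156894276470431285217911893722225289762827141120

The odd primes p ≤ 61 are [3, 5, 7, 11, 13, 17, 19, 23, 29, 31, 37, 41, 43, 47, 53, 59, 61]. For each, χ(p) = 1 if p ≡ 1 mod 4, χ(p) = −1 if p ≡ 3 mod 4. Taking (1 − χ(p)/p^3)^(-1) = p^3/(p^3 − χ(p)): (1 − (-1)/3^3)^(-1) · (1 − (1)/5^3)^(-1) · (1 − (-1)/7^3)^(-1) · (1 − (-1)/11^3)^(-1) · (1 − (1)/13^3)^(-1) · (1 − (1)/17^3)^(-1) · (1 − (-1)/19^3)^(-1) · (1 − (-1)/23^3)^(-1) · (1 − (1)/29^3)^(-1) · (1 − (-1)/31^3)^(-1) · (1 − (1)/37^3)^(-1) · (1 − (1)/41^3)^(-1) · (1 − (-1)/43^3)^(-1) · (1 − (-1)/47^3)^(-1) · (1 − (1)/53^3)^(-1) · (1 − (-1)/59^3)^(-1) · (1 − (1)/61^3)^(-1) = 126115667482028600084463789626710364805572778792731/130156894276470431285217911893722225289762827141120.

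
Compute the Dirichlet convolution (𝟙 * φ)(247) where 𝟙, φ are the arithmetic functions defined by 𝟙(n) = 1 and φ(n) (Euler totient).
(𝟙 * φ)(247) = 247

Divisors of 247: [1, 13, 19, 247]. For each d | 247:
  d = 1: 𝟙(1) · φ(247/1) = 1 · 216 = 216
  d = 13: 𝟙(13) · φ(247/13) = 1 · 18 = 18
  d = 19: 𝟙(19) · φ(247/19) = 1 · 12 = 12
  d = 247: 𝟙(247) · φ(247/247) = 1 · 1 = 1
Summing: (𝟙 * φ)(247) = 216 + 18 + 12 + 1 = 247.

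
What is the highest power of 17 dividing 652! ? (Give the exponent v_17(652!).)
v_17(652!) = 40

Legendre's formula: v_p(n!) = Σ_{k ≥ 1} ⌊n / p^k⌋. For p = 17, n = 652, the terms are:
  ⌊652/17^1⌋ = ⌊652/17⌋ = 38
  ⌊652/17^2⌋ = ⌊652/289⌋ = 2
(the next term ⌊652/17^3⌋ = 0, terminating the sum). Summing: v_17(652!) = 38 + 2 = 40.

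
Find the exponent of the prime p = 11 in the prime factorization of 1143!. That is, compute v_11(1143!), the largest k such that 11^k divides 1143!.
v_11(1143!) = 112

Legendre's formula: v_p(n!) = Σ_{k ≥ 1} ⌊n / p^k⌋. For p = 11, n = 1143, the terms are:
  ⌊1143/11^1⌋ = ⌊1143/11⌋ = 103
  ⌊1143/11^2⌋ = ⌊1143/121⌋ = 9
(the next term ⌊1143/11^3⌋ = 0, terminating the sum). Summing: v_11(1143!) = 103 + 9 = 112.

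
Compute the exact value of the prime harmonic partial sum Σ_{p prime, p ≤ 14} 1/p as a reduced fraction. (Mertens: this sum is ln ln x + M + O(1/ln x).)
Σ 1/p = 40361/30030

π(14) = 6, so the primes ≤ 14 are [2, 3, 5, 7, 11, 13]. Summing 1/p over these primes: 40361/30030 ≈ 1.3440. Mertens estimate ln ln(14) + 0.2615 ≈ 1.2319.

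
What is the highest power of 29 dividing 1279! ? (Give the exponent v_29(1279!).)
v_29(1279!) = 45

Legendre's formula: v_p(n!) = Σ_{k ≥ 1} ⌊n / p^k⌋. For p = 29, n = 1279, the terms are:
  ⌊1279/29^1⌋ = ⌊1279/29⌋ = 44
  ⌊1279/29^2⌋ = ⌊1279/841⌋ = 1
(the next term ⌊1279/29^3⌋ = 0, terminating the sum). Summing: v_29(1279!) = 44 + 1 = 45.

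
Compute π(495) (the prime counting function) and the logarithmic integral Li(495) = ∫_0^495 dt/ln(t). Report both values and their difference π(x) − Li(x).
π(495) = 94;  Li(495) ≈ 100.99;  π(x) − Li(x) ≈ -6.99.

Direct count of primes ≤ 495 gives π(495) = 94. Numerical evaluation of the logarithmic integral gives Li(495) ≈ 100.99. The difference π(x) − Li(x) ≈ -6.99 is typically negative for small/moderate x (Li(x) overestimates), though Littlewood's theorem shows this sign changes infinitely often.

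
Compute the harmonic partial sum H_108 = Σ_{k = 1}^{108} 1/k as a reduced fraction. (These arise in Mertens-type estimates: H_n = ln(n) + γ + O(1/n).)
H_108 = 81704399374878842092679986459517574603754626787/15521442759214556458772607587176753329489754560

Direct summation: H_108 = 1 + 1/2 + ... + 1/108. The least common denominator is lcm(1, ..., 108) = 77607213796072782293863037935883766647448772800; over this denominator the numerator is 77607213796072782293863037935883766647448772800 + 38803606898036391146931518967941883323724386400 + 25869071265357594097954345978627922215816257600 + 19401803449018195573465759483970941661862193200 + 15521442759214556458772607587176753329489754560 + 12934535632678797048977172989313961107908128800 + 11086744828010397470551862562269109521064110400 + 9700901724509097786732879741985470830931096600 + 8623023755119198032651448659542640738605419200 + 7760721379607278229386303793588376664744877280 + 7055201254188434753987548903262160604313524800 + 6467267816339398524488586494656980553954064400 + 5969785676620983253374079841221828203649905600 + 5543372414005198735275931281134554760532055200 + 5173814253071518819590869195725584443163251520 + 4850450862254548893366439870992735415465548300 + 4565130223298398958462531643287280391026398400 + 4311511877559599016325724329771320369302709600 + 4084590199793304331255949365046514034076251200 + 3880360689803639114693151896794188332372438640 + 3695581609336799156850620854089703173688036800 + 3527600627094217376993774451631080302156762400 + 3374226686785773143211436431994946375976033600 + 3233633908169699262244293247328490276977032200 + 3104288551842911291754521517435350665897950912 + 2984892838310491626687039920610914101824952800 + 2874341251706399344217149553180880246201806400 + 2771686207002599367637965640567277380266027600 + 2676110820554233872202173721927026436118923200 + 2586907126535759409795434597862792221581625760 + 2503458509550734912705259288254315053143508800 + 2425225431127274446683219935496367707732774150 + 2351733751396144917995849634420720201437841600 + 2282565111649199479231265821643640195513199200 + 2217348965602079494110372512453821904212822080 + 2155755938779799508162862164885660184651354800 + 2097492264758723845780082106375236936417534400 + 2042295099896652165627974682523257017038125600 + 1989928558873661084458026613740609401216635200 + 1940180344901819557346575948397094166186219320 + 1892858873074945909606415559411799186523140800 + 1847790804668399578425310427044851586844018400 + 1804818925490064704508442742694971317382529600 + 1763800313547108688496887225815540151078381200 + 1724604751023839606530289731908528147721083840 + 1687113343392886571605718215997473187988016800 + 1651217314810059197741766764593271630796782400 + 1616816954084849631122146623664245138488516100 + 1583820689715771067221694651752729931580587200 + 1552144275921455645877260758717675332948975456 + 1521710074432799652820843881095760130342132800 + 1492446419155245813343519960305457050912476400 + 1464287052756090231959679961054410691461297600 + 1437170625853199672108574776590440123100903200 + 1411040250837686950797509780652432120862704960 + 1385843103501299683818982820283638690133013800 + 1361530066597768110418649788348838011358750400 + 1338055410277116936101086860963513218059461600 + 1315376505018182750743441320947182485549979200 + 1293453563267879704897717298931396110790812880 + 1272249406492996431046935048129242076187684800 + 1251729254775367456352629644127157526571754400 + 1231860536445599718950206951363234391229345600 + 1212612715563637223341609967748183853866387075 + 1193957135324196650674815968244365640729981120 + 1175866875698072458997924817210360100718920800 + 1158316623821981825281537879640056218618638400 + 1141282555824599739615632910821820097756599600 + 1124742228928591047737145477331648791992011200 + 1108674482801039747055186256226910952106411040 + 1093059349240461722448775182195546009118996800 + 1077877969389899754081431082442830092325677400 + 1063112517754421675258397779943613241745873600 + 1048746132379361922890041053187618468208767200 + 1034762850614303763918173839145116888632650304 + 1021147549948326082813987341261628508519062800 + 1007885893455490679141078414751737229187646400 + 994964279436830542229013306870304700608317600 + 982369794886997244226114404251693248701883200 + 970090172450909778673287974198547083093109660 + 958113750568799781405716517726960082067268800 + 946429436537472954803207779705899593261570400 + 935026672241840750528470336576912851174081600 + 923895402334199789212655213522425793422009200 + 913026044659679791692506328657456078205279680 + 902409462745032352254221371347485658691264800 + 892036940184744624067391240642342145372974400 + 881900156773554344248443612907770075539190600 + 871991166248008789818685819504311984802795200 + 862302375511919803265144865954264073860541920 + 852826525231569036196297120174546886235700800 + 843556671696443285802859107998736593994008400 + 834486169850244970901753096084771684381169600 + 825608657405029598870883382296635815398391200 + 816918039958660866251189873009302806815250240 + 808408477042424815561073311832122569244258050 + 800074369031678167977969463256533676777822400 + 791910344857885533610847325876364965790293600 + 783911250465381639331949878140240067145947200 + 776072137960727822938630379358837666474487728 + 768388255406661210830327108276076897499492800 + 760855037216399826410421940547880065171066400 + 753468095107502740717116873163920064538337600 + 746223209577622906671759980152728525456238200 + 739116321867359831370124170817940634737607360 + 732143526378045115979839980527205345730648800 + 725301063514698899942645214354053893901390400 + 718585312926599836054287388295220061550451600 = 408521996874394210463399932297587873018773133935, so H_108 = 408521996874394210463399932297587873018773133935/77607213796072782293863037935883766647448772800; reducing by gcd(408521996874394210463399932297587873018773133935, 77607213796072782293863037935883766647448772800) = 5 gives 81704399374878842092679986459517574603754626787/15521442759214556458772607587176753329489754560 ≈ 5.26397. (The PNT-adjacent estimate ln(108) + γ ≈ 5.25935 matches within O(1/n).)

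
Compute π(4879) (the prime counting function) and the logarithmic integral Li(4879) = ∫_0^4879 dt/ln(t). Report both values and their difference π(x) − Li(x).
π(4879) = 653;  Li(4879) ≈ 670.05;  π(x) − Li(x) ≈ -17.05.

Direct count of primes ≤ 4879 gives π(4879) = 653. Numerical evaluation of the logarithmic integral gives Li(4879) ≈ 670.05. The difference π(x) − Li(x) ≈ -17.05 is typically negative for small/moderate x (Li(x) overestimates), though Littlewood's theorem shows this sign changes infinitely often.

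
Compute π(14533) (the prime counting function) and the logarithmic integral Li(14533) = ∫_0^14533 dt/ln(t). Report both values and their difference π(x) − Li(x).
π(14533) = 1701;  Li(14533) ≈ 1727.98;  π(x) − Li(x) ≈ -26.98.

Direct count of primes ≤ 14533 gives π(14533) = 1701. Numerical evaluation of the logarithmic integral gives Li(14533) ≈ 1727.98. The difference π(x) − Li(x) ≈ -26.98 is typically negative for small/moderate x (Li(x) overestimates), though Littlewood's theorem shows this sign changes infinitely often.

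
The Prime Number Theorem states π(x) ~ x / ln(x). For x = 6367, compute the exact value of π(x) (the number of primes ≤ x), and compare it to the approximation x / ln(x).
π(6367) = 830;  x/ln(x) ≈ 726.92;  relative error ≈ 12.42%.

Directly count primes up to 6367: π(6367) = 830. The PNT approximation gives 6367/ln(6367) ≈ 6367/8.75888 ≈ 726.92. Relative error (π(x) − x/ln(x)) / π(x) ≈ 12.42%; the approximation is known to undercount slightly (Li(x) is a better estimate).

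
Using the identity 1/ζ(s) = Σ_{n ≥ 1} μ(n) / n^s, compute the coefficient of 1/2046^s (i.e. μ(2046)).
μ(2046) = 1

Factor n = 2046 = 2 · 3 · 11 · 31. μ(n) = 0 if any exponent ≥ 2 (not squarefree); otherwise μ(n) = (−1)^{ω(n)} where ω(n) is the number of distinct prime factors. Applying: μ(2046) = 1.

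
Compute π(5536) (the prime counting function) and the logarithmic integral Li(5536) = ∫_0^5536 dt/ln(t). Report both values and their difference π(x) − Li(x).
π(5536) = 732;  Li(5536) ≈ 746.83;  π(x) − Li(x) ≈ -14.83.

Direct count of primes ≤ 5536 gives π(5536) = 732. Numerical evaluation of the logarithmic integral gives Li(5536) ≈ 746.83. The difference π(x) − Li(x) ≈ -14.83 is typically negative for small/moderate x (Li(x) overestimates), though Littlewood's theorem shows this sign changes infinitely often.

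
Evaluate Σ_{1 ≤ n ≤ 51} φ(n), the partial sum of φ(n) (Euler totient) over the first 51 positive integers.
Σ_{n ≤ 51} φ(n) = 806

Compute φ(n) for each 1 ≤ n ≤ 51: φ(1) = 1, φ(2) = 1, φ(3) = 2, φ(4) = 2, φ(5) = 4, φ(6) = 2, φ(7) = 6, φ(8) = 4, φ(9) = 6, φ(10) = 4, φ(11) = 10, φ(12) = 4, φ(13) = 12, φ(14) = 6, φ(15) = 8, φ(16) = 8, φ(17) = 16, φ(18) = 6, φ(19) = 18, φ(20) = 8, φ(21) = 12, φ(22) = 10, φ(23) = 22, φ(24) = 8, φ(25) = 20, φ(26) = 12, φ(27) = 18, φ(28) = 12, φ(29) = 28, φ(30) = 8, φ(31) = 30, φ(32) = 16, φ(33) = 20, φ(34) = 16, φ(35) = 24, φ(36) = 12, φ(37) = 36, φ(38) = 18, φ(39) = 24, φ(40) = 16, φ(41) = 40, φ(42) = 12, φ(43) = 42, φ(44) = 20, φ(45) = 24, φ(46) = 22, φ(47) = 46, φ(48) = 16, φ(49) = 42, φ(50) = 20, φ(51) = 32. Summing all 51 values: 806. (Average order: Σ_{n ≤ x} φ(n) ~ (3/π²) x². For x = 51, (3/π²)·51² ≈ 790.61.)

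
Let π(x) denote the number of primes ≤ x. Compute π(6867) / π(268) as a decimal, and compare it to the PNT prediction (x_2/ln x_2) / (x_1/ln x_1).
π(6867)/π(268) = 883/56 ≈ 15.7679;  PNT prediction ≈ 16.2158.

π(268) = 56 and π(6867) = 883, so π(6867)/π(268) ≈ 15.7679. The PNT-predicted ratio is (6867/ln(6867)) / (268/ln(268)) ≈ 16.2158. The two agree to within a few percent, as expected.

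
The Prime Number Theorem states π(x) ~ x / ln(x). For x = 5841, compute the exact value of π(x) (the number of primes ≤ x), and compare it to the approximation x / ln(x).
π(5841) = 766;  x/ln(x) ≈ 673.50;  relative error ≈ 12.08%.

Directly count primes up to 5841: π(5841) = 766. The PNT approximation gives 5841/ln(5841) ≈ 5841/8.67266 ≈ 673.50. Relative error (π(x) − x/ln(x)) / π(x) ≈ 12.08%; the approximation is known to undercount slightly (Li(x) is a better estimate).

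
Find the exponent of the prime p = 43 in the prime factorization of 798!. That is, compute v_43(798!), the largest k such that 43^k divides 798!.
v_43(798!) = 18

Legendre's formula: v_p(n!) = Σ_{k ≥ 1} ⌊n / p^k⌋. For p = 43, n = 798, the terms are:
  ⌊798/43^1⌋ = ⌊798/43⌋ = 18
(the next term ⌊798/43^2⌋ = 0, terminating the sum). Summing: v_43(798!) = 18 = 18.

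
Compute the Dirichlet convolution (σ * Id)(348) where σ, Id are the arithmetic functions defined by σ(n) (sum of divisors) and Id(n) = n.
(σ * Id)(348) = 7021

Divisors of 348: [1, 2, 3, 4, 6, 12, 29, 58, 87, 116, 174, 348]. For each d | 348:
  d = 1: σ(1) · Id(348/1) = 1 · 348 = 348
  d = 2: σ(2) · Id(348/2) = 3 · 174 = 522
  d = 3: σ(3) · Id(348/3) = 4 · 116 = 464
  d = 4: σ(4) · Id(348/4) = 7 · 87 = 609
  d = 6: σ(6) · Id(348/6) = 12 · 58 = 696
  d = 12: σ(12) · Id(348/12) = 28 · 29 = 812
  d = 29: σ(29) · Id(348/29) = 30 · 12 = 360
  d = 58: σ(58) · Id(348/58) = 90 · 6 = 540
  d = 87: σ(87) · Id(348/87) = 120 · 4 = 480
  d = 116: σ(116) · Id(348/116) = 210 · 3 = 630
  d = 174: σ(174) · Id(348/174) = 360 · 2 = 720
  d = 348: σ(348) · Id(348/348) = 840 · 1 = 840
Summing: (σ * Id)(348) = 348 + 522 + 464 + 609 + 696 + 812 + 360 + 540 + 480 + 630 + 720 + 840 = 7021.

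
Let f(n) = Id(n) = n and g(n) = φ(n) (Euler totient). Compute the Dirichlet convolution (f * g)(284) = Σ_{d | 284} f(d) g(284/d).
(Id * φ)(284) = 1128

Divisors of 284: [1, 2, 4, 71, 142, 284]. For each d | 284:
  d = 1: Id(1) · φ(284/1) = 1 · 140 = 140
  d = 2: Id(2) · φ(284/2) = 2 · 70 = 140
  d = 4: Id(4) · φ(284/4) = 4 · 70 = 280
  d = 71: Id(71) · φ(284/71) = 71 · 2 = 142
  d = 142: Id(142) · φ(284/142) = 142 · 1 = 142
  d = 284: Id(284) · φ(284/284) = 284 · 1 = 284
Summing: (Id * φ)(284) = 140 + 140 + 280 + 142 + 142 + 284 = 1128.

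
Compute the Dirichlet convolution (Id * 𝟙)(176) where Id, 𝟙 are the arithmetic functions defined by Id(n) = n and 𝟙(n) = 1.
(Id * 𝟙)(176) = 372

Divisors of 176: [1, 2, 4, 8, 11, 16, 22, 44, 88, 176]. For each d | 176:
  d = 1: Id(1) · 𝟙(176/1) = 1 · 1 = 1
  d = 2: Id(2) · 𝟙(176/2) = 2 · 1 = 2
  d = 4: Id(4) · 𝟙(176/4) = 4 · 1 = 4
  d = 8: Id(8) · 𝟙(176/8) = 8 · 1 = 8
  d = 11: Id(11) · 𝟙(176/11) = 11 · 1 = 11
  d = 16: Id(16) · 𝟙(176/16) = 16 · 1 = 16
  d = 22: Id(22) · 𝟙(176/22) = 22 · 1 = 22
  d = 44: Id(44) · 𝟙(176/44) = 44 · 1 = 44
  d = 88: Id(88) · 𝟙(176/88) = 88 · 1 = 88
  d = 176: Id(176) · 𝟙(176/176) = 176 · 1 = 176
Summing: (Id * 𝟙)(176) = 1 + 2 + 4 + 8 + 11 + 16 + 22 + 44 + 88 + 176 = 372.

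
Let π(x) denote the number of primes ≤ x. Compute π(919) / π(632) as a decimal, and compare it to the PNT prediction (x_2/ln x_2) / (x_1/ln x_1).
π(919)/π(632) = 157/115 ≈ 1.3652;  PNT prediction ≈ 1.3743.

π(632) = 115 and π(919) = 157, so π(919)/π(632) ≈ 1.3652. The PNT-predicted ratio is (919/ln(919)) / (632/ln(632)) ≈ 1.3743. The two agree to within a few percent, as expected.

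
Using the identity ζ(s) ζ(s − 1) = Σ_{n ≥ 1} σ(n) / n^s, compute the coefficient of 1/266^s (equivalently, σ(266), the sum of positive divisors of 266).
σ(266) = 480

In the product (Σ m^0/m^s)(Σ k / k^s) = Σ (Σ_{d | n} d) / n^s, the coefficient of 1/n^s is σ(n) = Σ_{d | n} d. For n = 266, divisors are [1, 2, 7, 14, 19, 38, 133, 266]; summing: σ(266) = 480.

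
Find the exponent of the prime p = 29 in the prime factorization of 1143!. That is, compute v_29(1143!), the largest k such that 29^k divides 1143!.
v_29(1143!) = 40

Legendre's formula: v_p(n!) = Σ_{k ≥ 1} ⌊n / p^k⌋. For p = 29, n = 1143, the terms are:
  ⌊1143/29^1⌋ = ⌊1143/29⌋ = 39
  ⌊1143/29^2⌋ = ⌊1143/841⌋ = 1
(the next term ⌊1143/29^3⌋ = 0, terminating the sum). Summing: v_29(1143!) = 39 + 1 = 40.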